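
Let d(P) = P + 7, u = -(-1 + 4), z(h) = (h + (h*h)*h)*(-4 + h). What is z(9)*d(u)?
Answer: 14760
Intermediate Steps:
z(h) = (-4 + h)*(h + h**3) (z(h) = (h + h**2*h)*(-4 + h) = (h + h**3)*(-4 + h) = (-4 + h)*(h + h**3))
u = -3 (u = -1*3 = -3)
d(P) = 7 + P
z(9)*d(u) = (9*(-4 + 9 + 9**3 - 4*9**2))*(7 - 3) = (9*(-4 + 9 + 729 - 4*81))*4 = (9*(-4 + 9 + 729 - 324))*4 = (9*410)*4 = 3690*4 = 14760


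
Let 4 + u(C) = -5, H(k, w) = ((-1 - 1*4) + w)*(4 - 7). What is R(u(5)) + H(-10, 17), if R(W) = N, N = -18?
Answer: -54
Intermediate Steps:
H(k, w) = 15 - 3*w (H(k, w) = ((-1 - 4) + w)*(-3) = (-5 + w)*(-3) = 15 - 3*w)
u(C) = -9 (u(C) = -4 - 5 = -9)
R(W) = -18
R(u(5)) + H(-10, 17) = -18 + (15 - 3*17) = -18 + (15 - 51) = -18 - 36 = -54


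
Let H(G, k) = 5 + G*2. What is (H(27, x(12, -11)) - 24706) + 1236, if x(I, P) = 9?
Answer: -23411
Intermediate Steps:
H(G, k) = 5 + 2*G
(H(27, x(12, -11)) - 24706) + 1236 = ((5 + 2*27) - 24706) + 1236 = ((5 + 54) - 24706) + 1236 = (59 - 24706) + 1236 = -24647 + 1236 = -23411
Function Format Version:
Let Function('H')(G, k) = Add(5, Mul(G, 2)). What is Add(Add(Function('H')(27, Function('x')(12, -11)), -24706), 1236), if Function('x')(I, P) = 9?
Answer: -23411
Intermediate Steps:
Function('H')(G, k) = Add(5, Mul(2, G))
Add(Add(Function('H')(27, Function('x')(12, -11)), -24706), 1236) = Add(Add(Add(5, Mul(2, 27)), -24706), 1236) = Add(Add(Add(5, 54), -24706), 1236) = Add(Add(59, -24706), 1236) = Add(-24647, 1236) = -23411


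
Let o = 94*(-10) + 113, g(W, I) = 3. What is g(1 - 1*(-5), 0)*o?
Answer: -2481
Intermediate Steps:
o = -827 (o = -940 + 113 = -827)
g(1 - 1*(-5), 0)*o = 3*(-827) = -2481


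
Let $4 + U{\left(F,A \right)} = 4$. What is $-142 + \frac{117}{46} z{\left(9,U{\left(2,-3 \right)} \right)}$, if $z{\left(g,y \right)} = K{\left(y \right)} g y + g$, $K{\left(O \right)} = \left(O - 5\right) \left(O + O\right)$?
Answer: $- \frac{5479}{46} \approx -119.11$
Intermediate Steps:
$K{\left(O \right)} = 2 O \left(-5 + O\right)$ ($K{\left(O \right)} = \left(-5 + O\right) 2 O = 2 O \left(-5 + O\right)$)
$U{\left(F,A \right)} = 0$ ($U{\left(F,A \right)} = -4 + 4 = 0$)
$z{\left(g,y \right)} = g + 2 g y^{2} \left(-5 + y\right)$ ($z{\left(g,y \right)} = 2 y \left(-5 + y\right) g y + g = 2 g y \left(-5 + y\right) y + g = 2 g y^{2} \left(-5 + y\right) + g = g + 2 g y^{2} \left(-5 + y\right)$)
$-142 + \frac{117}{46} z{\left(9,U{\left(2,-3 \right)} \right)} = -142 + \frac{117}{46} \cdot 9 \left(1 + 2 \cdot 0^{2} \left(-5 + 0\right)\right) = -142 + 117 \cdot \frac{1}{46} \cdot 9 \left(1 + 2 \cdot 0 \left(-5\right)\right) = -142 + \frac{117 \cdot 9 \left(1 + 0\right)}{46} = -142 + \frac{117 \cdot 9 \cdot 1}{46} = -142 + \frac{117}{46} \cdot 9 = -142 + \frac{1053}{46} = - \frac{5479}{46}$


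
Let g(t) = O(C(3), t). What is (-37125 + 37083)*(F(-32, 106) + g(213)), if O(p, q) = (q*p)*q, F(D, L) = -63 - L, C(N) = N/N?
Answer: -1898400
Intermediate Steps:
C(N) = 1
O(p, q) = p*q² (O(p, q) = (p*q)*q = p*q²)
g(t) = t² (g(t) = 1*t² = t²)
(-37125 + 37083)*(F(-32, 106) + g(213)) = (-37125 + 37083)*((-63 - 1*106) + 213²) = -42*((-63 - 106) + 45369) = -42*(-169 + 45369) = -42*45200 = -1898400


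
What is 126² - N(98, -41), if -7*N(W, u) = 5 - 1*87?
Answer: 111050/7 ≈ 15864.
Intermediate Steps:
N(W, u) = 82/7 (N(W, u) = -(5 - 1*87)/7 = -(5 - 87)/7 = -⅐*(-82) = 82/7)
126² - N(98, -41) = 126² - 1*82/7 = 15876 - 82/7 = 111050/7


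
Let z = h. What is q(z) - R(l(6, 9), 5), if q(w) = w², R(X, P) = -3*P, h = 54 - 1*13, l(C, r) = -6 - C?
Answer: 1696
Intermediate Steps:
h = 41 (h = 54 - 13 = 41)
z = 41
q(z) - R(l(6, 9), 5) = 41² - (-3)*5 = 1681 - 1*(-15) = 1681 + 15 = 1696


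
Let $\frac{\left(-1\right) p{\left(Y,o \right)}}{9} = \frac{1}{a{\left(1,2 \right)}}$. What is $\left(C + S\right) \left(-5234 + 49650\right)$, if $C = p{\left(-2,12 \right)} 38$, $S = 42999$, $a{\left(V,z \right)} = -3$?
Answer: $1914907008$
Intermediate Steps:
$p{\left(Y,o \right)} = 3$ ($p{\left(Y,o \right)} = - \frac{9}{-3} = \left(-9\right) \left(- \frac{1}{3}\right) = 3$)
$C = 114$ ($C = 3 \cdot 38 = 114$)
$\left(C + S\right) \left(-5234 + 49650\right) = \left(114 + 42999\right) \left(-5234 + 49650\right) = 43113 \cdot 44416 = 1914907008$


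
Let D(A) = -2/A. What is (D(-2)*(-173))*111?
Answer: -19203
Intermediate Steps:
(D(-2)*(-173))*111 = (-2/(-2)*(-173))*111 = (-2*(-½)*(-173))*111 = (1*(-173))*111 = -173*111 = -19203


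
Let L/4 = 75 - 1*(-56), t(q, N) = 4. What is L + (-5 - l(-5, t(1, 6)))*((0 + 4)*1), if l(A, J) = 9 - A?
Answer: 448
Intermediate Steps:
L = 524 (L = 4*(75 - 1*(-56)) = 4*(75 + 56) = 4*131 = 524)
L + (-5 - l(-5, t(1, 6)))*((0 + 4)*1) = 524 + (-5 - (9 - 1*(-5)))*((0 + 4)*1) = 524 + (-5 - (9 + 5))*(4*1) = 524 + (-5 - 1*14)*4 = 524 + (-5 - 14)*4 = 524 - 19*4 = 524 - 76 = 448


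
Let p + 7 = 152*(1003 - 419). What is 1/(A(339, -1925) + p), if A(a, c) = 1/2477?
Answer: 2477/219860998 ≈ 1.1266e-5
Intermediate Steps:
A(a, c) = 1/2477
p = 88761 (p = -7 + 152*(1003 - 419) = -7 + 152*584 = -7 + 88768 = 88761)
1/(A(339, -1925) + p) = 1/(1/2477 + 88761) = 1/(219860998/2477) = 2477/219860998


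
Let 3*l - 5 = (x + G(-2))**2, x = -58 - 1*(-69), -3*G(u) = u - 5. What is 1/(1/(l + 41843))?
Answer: 1131406/27 ≈ 41904.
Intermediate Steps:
G(u) = 5/3 - u/3 (G(u) = -(u - 5)/3 = -(-5 + u)/3 = 5/3 - u/3)
x = 11 (x = -58 + 69 = 11)
l = 1645/27 (l = 5/3 + (11 + (5/3 - 1/3*(-2)))**2/3 = 5/3 + (11 + (5/3 + 2/3))**2/3 = 5/3 + (11 + 7/3)**2/3 = 5/3 + (40/3)**2/3 = 5/3 + (1/3)*(1600/9) = 5/3 + 1600/27 = 1645/27 ≈ 60.926)
1/(1/(l + 41843)) = 1/(1/(1645/27 + 41843)) = 1/(1/(1131406/27)) = 1/(27/1131406) = 1131406/27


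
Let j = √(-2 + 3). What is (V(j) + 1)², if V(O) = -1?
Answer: 0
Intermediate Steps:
j = 1 (j = √1 = 1)
(V(j) + 1)² = (-1 + 1)² = 0² = 0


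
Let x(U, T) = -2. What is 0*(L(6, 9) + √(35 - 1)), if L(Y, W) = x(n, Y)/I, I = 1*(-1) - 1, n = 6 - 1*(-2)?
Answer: 0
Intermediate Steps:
n = 8 (n = 6 + 2 = 8)
I = -2 (I = -1 - 1 = -2)
L(Y, W) = 1 (L(Y, W) = -2/(-2) = -2*(-½) = 1)
0*(L(6, 9) + √(35 - 1)) = 0*(1 + √(35 - 1)) = 0*(1 + √34) = 0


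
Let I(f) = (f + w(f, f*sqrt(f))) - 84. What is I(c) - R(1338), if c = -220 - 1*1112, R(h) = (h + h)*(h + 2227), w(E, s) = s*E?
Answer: -9541356 + 10645344*I*sqrt(37) ≈ -9.5414e+6 + 6.4753e+7*I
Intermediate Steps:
w(E, s) = E*s
R(h) = 2*h*(2227 + h) (R(h) = (2*h)*(2227 + h) = 2*h*(2227 + h))
c = -1332 (c = -220 - 1112 = -1332)
I(f) = -84 + f + f**(5/2) (I(f) = (f + f*(f*sqrt(f))) - 84 = (f + f*f**(3/2)) - 84 = (f + f**(5/2)) - 84 = -84 + f + f**(5/2))
I(c) - R(1338) = (-84 - 1332 + (-1332)**(5/2)) - 2*1338*(2227 + 1338) = (-84 - 1332 + 10645344*I*sqrt(37)) - 2*1338*3565 = (-1416 + 10645344*I*sqrt(37)) - 1*9539940 = (-1416 + 10645344*I*sqrt(37)) - 9539940 = -9541356 + 10645344*I*sqrt(37)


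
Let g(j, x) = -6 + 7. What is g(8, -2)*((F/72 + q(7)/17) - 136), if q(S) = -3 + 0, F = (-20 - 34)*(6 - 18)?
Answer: -2162/17 ≈ -127.18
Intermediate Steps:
F = 648 (F = -54*(-12) = 648)
g(j, x) = 1
q(S) = -3
g(8, -2)*((F/72 + q(7)/17) - 136) = 1*((648/72 - 3/17) - 136) = 1*((648*(1/72) - 3*1/17) - 136) = 1*((9 - 3/17) - 136) = 1*(150/17 - 136) = 1*(-2162/17) = -2162/17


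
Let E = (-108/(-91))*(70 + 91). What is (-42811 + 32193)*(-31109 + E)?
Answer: 4267724594/13 ≈ 3.2829e+8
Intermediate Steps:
E = 2484/13 (E = -108*(-1/91)*161 = (108/91)*161 = 2484/13 ≈ 191.08)
(-42811 + 32193)*(-31109 + E) = (-42811 + 32193)*(-31109 + 2484/13) = -10618*(-401933/13) = 4267724594/13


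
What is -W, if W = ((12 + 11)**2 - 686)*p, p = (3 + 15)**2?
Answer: 50868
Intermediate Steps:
p = 324 (p = 18**2 = 324)
W = -50868 (W = ((12 + 11)**2 - 686)*324 = (23**2 - 686)*324 = (529 - 686)*324 = -157*324 = -50868)
-W = -1*(-50868) = 50868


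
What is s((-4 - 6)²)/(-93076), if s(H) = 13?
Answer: -13/93076 ≈ -0.00013967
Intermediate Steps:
s((-4 - 6)²)/(-93076) = 13/(-93076) = 13*(-1/93076) = -13/93076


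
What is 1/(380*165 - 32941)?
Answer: 1/29759 ≈ 3.3603e-5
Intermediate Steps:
1/(380*165 - 32941) = 1/(62700 - 32941) = 1/29759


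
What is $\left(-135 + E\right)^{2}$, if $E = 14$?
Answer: $14641$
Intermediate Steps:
$\left(-135 + E\right)^{2} = \left(-135 + 14\right)^{2} = \left(-121\right)^{2} = 14641$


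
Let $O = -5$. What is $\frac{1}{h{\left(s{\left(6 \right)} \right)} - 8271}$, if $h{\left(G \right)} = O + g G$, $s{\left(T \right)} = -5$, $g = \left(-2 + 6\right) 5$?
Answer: $- \frac{1}{8376} \approx -0.00011939$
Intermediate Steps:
$g = 20$ ($g = 4 \cdot 5 = 20$)
$h{\left(G \right)} = -5 + 20 G$
$\frac{1}{h{\left(s{\left(6 \right)} \right)} - 8271} = \frac{1}{\left(-5 + 20 \left(-5\right)\right) - 8271} = \frac{1}{\left(-5 - 100\right) - 8271} = \frac{1}{-105 - 8271} = \frac{1}{-8376} = - \frac{1}{8376}$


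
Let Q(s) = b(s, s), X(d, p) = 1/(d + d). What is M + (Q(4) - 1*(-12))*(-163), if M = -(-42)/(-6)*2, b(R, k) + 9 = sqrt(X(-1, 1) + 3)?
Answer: -503 - 163*sqrt(10)/2 ≈ -760.73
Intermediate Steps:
X(d, p) = 1/(2*d)
b(R, k) = -9 + sqrt(10)/2 (b(R, k) = -9 + sqrt((1/2)/(-1) + 3) = -9 + sqrt((1/2)*(-1) + 3) = -9 + sqrt(-1/2 + 3) = -9 + sqrt(5/2) = -9 + sqrt(10)/2)
Q(s) = -9 + sqrt(10)/2
M = -14 (M = -(-42)*(-1)/6*2 = -7*1*2 = -7*2 = -14)
M + (Q(4) - 1*(-12))*(-163) = -14 + ((-9 + sqrt(10)/2) - 1*(-12))*(-163) = -14 + ((-9 + sqrt(10)/2) + 12)*(-163) = -14 + (3 + sqrt(10)/2)*(-163) = -14 + (-489 - 163*sqrt(10)/2) = -503 - 163*sqrt(10)/2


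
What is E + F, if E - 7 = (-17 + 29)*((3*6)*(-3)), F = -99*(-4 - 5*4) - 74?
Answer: 1661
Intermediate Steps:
F = 2302 (F = -99*(-4 - 20) - 74 = -99*(-24) - 74 = 2376 - 74 = 2302)
E = -641 (E = 7 + (-17 + 29)*((3*6)*(-3)) = 7 + 12*(18*(-3)) = 7 + 12*(-54) = 7 - 648 = -641)
E + F = -641 + 2302 = 1661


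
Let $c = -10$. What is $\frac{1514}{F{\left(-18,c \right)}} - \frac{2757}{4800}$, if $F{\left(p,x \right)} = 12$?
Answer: $\frac{602843}{4800} \approx 125.59$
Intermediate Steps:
$\frac{1514}{F{\left(-18,c \right)}} - \frac{2757}{4800} = \frac{1514}{12} - \frac{2757}{4800} = 1514 \cdot \frac{1}{12} - \frac{919}{1600} = \frac{757}{6} - \frac{919}{1600} = \frac{602843}{4800}$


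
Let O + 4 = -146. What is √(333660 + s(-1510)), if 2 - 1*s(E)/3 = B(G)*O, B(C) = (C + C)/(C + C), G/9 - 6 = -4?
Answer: 6*√9281 ≈ 578.03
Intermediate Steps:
G = 18 (G = 54 + 9*(-4) = 54 - 36 = 18)
O = -150 (O = -4 - 146 = -150)
B(C) = 1 (B(C) = (2*C)/((2*C)) = (2*C)*(1/(2*C)) = 1)
s(E) = 456 (s(E) = 6 - 3*(-150) = 6 + 450 = 456)
√(333660 + s(-1510)) = √(333660 + 456) = √334116 = 6*√9281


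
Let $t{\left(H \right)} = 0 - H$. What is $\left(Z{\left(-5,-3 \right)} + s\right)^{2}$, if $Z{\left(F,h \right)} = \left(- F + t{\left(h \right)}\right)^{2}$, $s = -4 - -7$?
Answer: $4489$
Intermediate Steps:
$t{\left(H \right)} = - H$
$s = 3$ ($s = -4 + 7 = 3$)
$Z{\left(F,h \right)} = \left(- F - h\right)^{2}$
$\left(Z{\left(-5,-3 \right)} + s\right)^{2} = \left(\left(-5 - 3\right)^{2} + 3\right)^{2} = \left(\left(-8\right)^{2} + 3\right)^{2} = \left(64 + 3\right)^{2} = 67^{2} = 4489$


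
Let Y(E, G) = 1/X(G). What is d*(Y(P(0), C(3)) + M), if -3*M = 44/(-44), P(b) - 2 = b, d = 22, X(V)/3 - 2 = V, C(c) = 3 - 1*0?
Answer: 44/5 ≈ 8.8000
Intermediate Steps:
C(c) = 3 (C(c) = 3 + 0 = 3)
X(V) = 6 + 3*V
P(b) = 2 + b
M = 1/3 (M = -44/(3*(-44)) = -44*(-1)/(3*44) = -1/3*(-1) = 1/3 ≈ 0.33333)
Y(E, G) = 1/(6 + 3*G)
d*(Y(P(0), C(3)) + M) = 22*(1/(3*(2 + 3)) + 1/3) = 22*((1/3)/5 + 1/3) = 22*((1/3)*(1/5) + 1/3) = 22*(1/15 + 1/3) = 22*(2/5) = 44/5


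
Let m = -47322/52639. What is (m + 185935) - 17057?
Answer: 8889521720/52639 ≈ 1.6888e+5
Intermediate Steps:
m = -47322/52639 (m = -47322*1/52639 = -47322/52639 ≈ -0.89899)
(m + 185935) - 17057 = (-47322/52639 + 185935) - 17057 = 9787385143/52639 - 17057 = 8889521720/52639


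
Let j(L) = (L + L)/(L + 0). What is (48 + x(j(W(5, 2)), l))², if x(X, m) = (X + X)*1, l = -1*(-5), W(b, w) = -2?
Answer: 2704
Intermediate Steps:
l = 5
j(L) = 2 (j(L) = (2*L)/L = 2)
x(X, m) = 2*X (x(X, m) = (2*X)*1 = 2*X)
(48 + x(j(W(5, 2)), l))² = (48 + 2*2)² = (48 + 4)² = 52² = 2704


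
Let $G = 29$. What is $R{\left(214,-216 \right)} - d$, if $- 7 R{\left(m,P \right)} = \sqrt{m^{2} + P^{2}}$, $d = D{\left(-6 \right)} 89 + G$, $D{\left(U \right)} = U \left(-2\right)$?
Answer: $-1097 - \frac{2 \sqrt{23113}}{7} \approx -1140.4$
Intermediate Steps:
$D{\left(U \right)} = - 2 U$
$d = 1097$ ($d = \left(-2\right) \left(-6\right) 89 + 29 = 12 \cdot 89 + 29 = 1068 + 29 = 1097$)
$R{\left(m,P \right)} = - \frac{\sqrt{P^{2} + m^{2}}}{7}$ ($R{\left(m,P \right)} = - \frac{\sqrt{m^{2} + P^{2}}}{7} = - \frac{\sqrt{P^{2} + m^{2}}}{7}$)
$R{\left(214,-216 \right)} - d = - \frac{\sqrt{\left(-216\right)^{2} + 214^{2}}}{7} - 1097 = - \frac{\sqrt{46656 + 45796}}{7} - 1097 = - \frac{\sqrt{92452}}{7} - 1097 = - \frac{2 \sqrt{23113}}{7} - 1097 = -1097 - \frac{2 \sqrt{23113}}{7}$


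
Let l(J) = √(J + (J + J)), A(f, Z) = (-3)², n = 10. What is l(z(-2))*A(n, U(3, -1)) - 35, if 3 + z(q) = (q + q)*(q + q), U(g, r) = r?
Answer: -35 + 9*√39 ≈ 21.205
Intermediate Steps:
A(f, Z) = 9
z(q) = -3 + 4*q² (z(q) = -3 + (q + q)*(q + q) = -3 + (2*q)*(2*q) = -3 + 4*q²)
l(J) = √3*√J (l(J) = √(J + 2*J) = √(3*J) = √3*√J)
l(z(-2))*A(n, U(3, -1)) - 35 = (√3*√(-3 + 4*(-2)²))*9 - 35 = (√3*√(-3 + 4*4))*9 - 35 = (√3*√(-3 + 16))*9 - 35 = (√3*√13)*9 - 35 = √39*9 - 35 = 9*√39 - 35 = -35 + 9*√39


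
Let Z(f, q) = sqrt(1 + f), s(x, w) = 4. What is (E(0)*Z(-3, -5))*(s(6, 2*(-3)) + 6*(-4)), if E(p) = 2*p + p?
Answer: 0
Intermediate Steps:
E(p) = 3*p
(E(0)*Z(-3, -5))*(s(6, 2*(-3)) + 6*(-4)) = ((3*0)*sqrt(1 - 3))*(4 + 6*(-4)) = (0*sqrt(-2))*(4 - 24) = (0*(I*sqrt(2)))*(-20) = 0*(-20) = 0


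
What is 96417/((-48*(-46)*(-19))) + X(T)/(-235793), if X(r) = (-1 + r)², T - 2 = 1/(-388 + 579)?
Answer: -276459050418363/120289870631072 ≈ -2.2983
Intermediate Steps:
T = 383/191 (T = 2 + 1/(-388 + 579) = 2 + 1/191 = 383/191 ≈ 2.0052)
96417/((-48*(-46)*(-19))) + X(T)/(-235793) = 96417/((-48*(-46)*(-19))) + (-1 + 383/191)²/(-235793) = 96417/((2208*(-19))) + (192/191)²*(-1/235793) = 96417/(-41952) + (36864/36481)*(-1/235793) = 96417*(-1/41952) - 36864/8601964433 = -32139/13984 - 36864/8601964433 = -276459050418363/120289870631072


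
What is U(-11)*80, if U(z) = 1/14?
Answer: 40/7 ≈ 5.7143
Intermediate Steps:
U(z) = 1/14
U(-11)*80 = (1/14)*80 = 40/7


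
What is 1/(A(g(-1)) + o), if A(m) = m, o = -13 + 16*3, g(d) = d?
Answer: 1/34 ≈ 0.029412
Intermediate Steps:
o = 35 (o = -13 + 48 = 35)
1/(A(g(-1)) + o) = 1/(-1 + 35) = 1/34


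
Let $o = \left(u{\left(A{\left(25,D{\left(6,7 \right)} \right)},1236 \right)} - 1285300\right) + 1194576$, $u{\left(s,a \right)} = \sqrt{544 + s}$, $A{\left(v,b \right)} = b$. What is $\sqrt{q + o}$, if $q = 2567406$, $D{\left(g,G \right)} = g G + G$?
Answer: $\sqrt{2476682 + \sqrt{593}} \approx 1573.8$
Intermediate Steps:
$D{\left(g,G \right)} = G + G g$ ($D{\left(g,G \right)} = G g + G = G + G g$)
$o = -90724 + \sqrt{593}$ ($o = \left(\sqrt{544 + 7 \left(1 + 6\right)} - 1285300\right) + 1194576 = \left(\sqrt{544 + 7 \cdot 7} - 1285300\right) + 1194576 = \left(\sqrt{544 + 49} - 1285300\right) + 1194576 = \left(\sqrt{593} - 1285300\right) + 1194576 = \left(-1285300 + \sqrt{593}\right) + 1194576 = -90724 + \sqrt{593} \approx -90700.0$)
$\sqrt{q + o} = \sqrt{2567406 - \left(90724 - \sqrt{593}\right)} = \sqrt{2476682 + \sqrt{593}}$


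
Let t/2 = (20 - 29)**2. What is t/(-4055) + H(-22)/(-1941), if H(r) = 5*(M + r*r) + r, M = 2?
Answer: -10078882/7870755 ≈ -1.2805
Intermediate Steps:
t = 162 (t = 2*(20 - 29)**2 = 2*(-9)**2 = 2*81 = 162)
H(r) = 10 + r + 5*r**2 (H(r) = 5*(2 + r*r) + r = 5*(2 + r**2) + r = (10 + 5*r**2) + r = 10 + r + 5*r**2)
t/(-4055) + H(-22)/(-1941) = 162/(-4055) + (10 - 22 + 5*(-22)**2)/(-1941) = 162*(-1/4055) + (10 - 22 + 5*484)*(-1/1941) = -162/4055 + (10 - 22 + 2420)*(-1/1941) = -162/4055 + 2408*(-1/1941) = -162/4055 - 2408/1941 = -10078882/7870755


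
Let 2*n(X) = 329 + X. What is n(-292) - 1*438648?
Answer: -877259/2 ≈ -4.3863e+5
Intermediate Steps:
n(X) = 329/2 + X/2 (n(X) = (329 + X)/2 = 329/2 + X/2)
n(-292) - 1*438648 = (329/2 + (½)*(-292)) - 1*438648 = (329/2 - 146) - 438648 = 37/2 - 438648 = -877259/2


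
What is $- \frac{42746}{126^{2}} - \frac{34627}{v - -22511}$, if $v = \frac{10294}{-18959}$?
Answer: $- \frac{682510570069}{161321235390} \approx -4.2308$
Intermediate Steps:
$v = - \frac{10294}{18959}$ ($v = 10294 \left(- \frac{1}{18959}\right) = - \frac{10294}{18959} \approx -0.54296$)
$- \frac{42746}{126^{2}} - \frac{34627}{v - -22511} = - \frac{42746}{126^{2}} - \frac{34627}{- \frac{10294}{18959} - -22511} = - \frac{42746}{15876} - \frac{34627}{- \frac{10294}{18959} + 22511} = \left(-42746\right) \frac{1}{15876} - \frac{34627}{\frac{426775755}{18959}} = - \frac{21373}{7938} - \frac{656493293}{426775755} = - \frac{682510570069}{161321235390}$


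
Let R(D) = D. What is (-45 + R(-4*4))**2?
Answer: 3721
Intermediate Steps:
(-45 + R(-4*4))**2 = (-45 - 4*4)**2 = (-45 - 16)**2 = (-61)**2 = 3721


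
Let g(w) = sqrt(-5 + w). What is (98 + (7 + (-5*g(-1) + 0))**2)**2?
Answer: -29391 + 420*I*sqrt(6) ≈ -29391.0 + 1028.8*I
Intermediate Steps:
(98 + (7 + (-5*g(-1) + 0))**2)**2 = (98 + (7 + (-5*sqrt(-5 - 1) + 0))**2)**2 = (98 + (7 + (-5*I*sqrt(6) + 0))**2)**2 = (98 + (7 - 5*I*sqrt(6))**2)**2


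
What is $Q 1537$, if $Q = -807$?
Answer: $-1240359$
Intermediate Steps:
$Q 1537 = \left(-807\right) 1537 = -1240359$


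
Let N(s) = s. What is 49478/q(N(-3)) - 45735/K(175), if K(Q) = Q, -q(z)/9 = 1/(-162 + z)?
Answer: 95217709/105 ≈ 9.0684e+5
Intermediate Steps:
q(z) = -9/(-162 + z)
49478/q(N(-3)) - 45735/K(175) = 49478/((-9/(-162 - 3))) - 45735/175 = 49478/((-9/(-165))) - 45735*1/175 = 49478/((-9*(-1/165))) - 9147/35 = 49478/(3/55) - 9147/35 = 49478*(55/3) - 9147/35 = 2721290/3 - 9147/35 = 95217709/105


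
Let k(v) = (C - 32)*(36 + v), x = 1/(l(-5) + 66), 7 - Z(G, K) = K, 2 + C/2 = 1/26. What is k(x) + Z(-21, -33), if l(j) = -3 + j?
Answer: -945403/754 ≈ -1253.8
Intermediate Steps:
C = -51/13 (C = -4 + 2/26 = -4 + 2*(1/26) = -4 + 1/13 = -51/13 ≈ -3.9231)
Z(G, K) = 7 - K
x = 1/58 (x = 1/((-3 - 5) + 66) = 1/(-8 + 66) = 1/58 ≈ 0.017241)
k(v) = -16812/13 - 467*v/13 (k(v) = (-51/13 - 32)*(36 + v) = -467*(36 + v)/13 = -16812/13 - 467*v/13)
k(x) + Z(-21, -33) = (-16812/13 - 467/13*1/58) + (7 - 1*(-33)) = (-16812/13 - 467/754) + (7 + 33) = -975563/754 + 40 = -945403/754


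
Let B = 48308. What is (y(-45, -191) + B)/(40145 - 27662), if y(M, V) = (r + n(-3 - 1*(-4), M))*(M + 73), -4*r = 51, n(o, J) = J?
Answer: 46691/12483 ≈ 3.7404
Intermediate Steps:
r = -51/4 (r = -1/4*51 = -51/4 ≈ -12.750)
y(M, V) = (73 + M)*(-51/4 + M) (y(M, V) = (-51/4 + M)*(M + 73) = (-51/4 + M)*(73 + M) = (73 + M)*(-51/4 + M))
(y(-45, -191) + B)/(40145 - 27662) = ((-3723/4 + (-45)**2 + (241/4)*(-45)) + 48308)/(40145 - 27662) = ((-3723/4 + 2025 - 10845/4) + 48308)/12483 = (-1617 + 48308)*(1/12483) = 46691*(1/12483) = 46691/12483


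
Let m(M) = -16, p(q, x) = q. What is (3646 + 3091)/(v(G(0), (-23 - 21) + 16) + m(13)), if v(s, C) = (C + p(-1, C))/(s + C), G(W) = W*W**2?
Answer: -188636/419 ≈ -450.21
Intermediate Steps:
G(W) = W**3
v(s, C) = (-1 + C)/(C + s) (v(s, C) = (C - 1)/(s + C) = (-1 + C)/(C + s))
(3646 + 3091)/(v(G(0), (-23 - 21) + 16) + m(13)) = (3646 + 3091)/((-1 + ((-23 - 21) + 16))/(((-23 - 21) + 16) + 0**3) - 16) = 6737/((-1 + (-44 + 16))/((-44 + 16) + 0) - 16) = 6737/((-1 - 28)/(-28 + 0) - 16) = 6737/(-29/(-28) - 16) = 6737/(-1/28*(-29) - 16) = 6737/(29/28 - 16) = 6737/(-419/28) = 6737*(-28/419) = -188636/419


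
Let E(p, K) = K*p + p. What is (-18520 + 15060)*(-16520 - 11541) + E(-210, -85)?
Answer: 97108700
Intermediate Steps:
E(p, K) = p + K*p
(-18520 + 15060)*(-16520 - 11541) + E(-210, -85) = (-18520 + 15060)*(-16520 - 11541) - 210*(1 - 85) = -3460*(-28061) - 210*(-84) = 97091060 + 17640 = 97108700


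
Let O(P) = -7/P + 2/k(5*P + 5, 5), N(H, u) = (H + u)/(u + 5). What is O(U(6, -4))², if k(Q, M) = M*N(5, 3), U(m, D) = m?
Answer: 529/900 ≈ 0.58778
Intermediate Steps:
N(H, u) = (H + u)/(5 + u)
k(Q, M) = M (k(Q, M) = M*((5 + 3)/(5 + 3)) = M*(8/8) = M*((⅛)*8) = M*1 = M)
O(P) = ⅖ - 7/P (O(P) = -7/P + 2/5 = -7/P + 2*(⅕) = -7/P + ⅖ = ⅖ - 7/P)
O(U(6, -4))² = (⅖ - 7/6)² = (-23/30)² = 529/900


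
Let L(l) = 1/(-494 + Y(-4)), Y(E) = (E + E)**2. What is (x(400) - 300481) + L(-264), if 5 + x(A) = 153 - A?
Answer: -129315191/430 ≈ -3.0073e+5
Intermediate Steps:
x(A) = 148 - A (x(A) = -5 + (153 - A) = 148 - A)
Y(E) = 4*E**2 (Y(E) = (2*E)**2 = 4*E**2)
L(l) = -1/430 (L(l) = 1/(-494 + 4*(-4)**2) = 1/(-494 + 4*16) = 1/(-494 + 64) = 1/(-430) = -1/430)
(x(400) - 300481) + L(-264) = ((148 - 1*400) - 300481) - 1/430 = ((148 - 400) - 300481) - 1/430 = (-252 - 300481) - 1/430 = -300733 - 1/430 = -129315191/430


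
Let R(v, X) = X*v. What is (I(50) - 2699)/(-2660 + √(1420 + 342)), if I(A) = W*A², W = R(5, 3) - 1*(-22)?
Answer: -119435330/3536919 - 89801*√1762/7073838 ≈ -34.301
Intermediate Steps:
W = 37 (W = 3*5 - 1*(-22) = 15 + 22 = 37)
I(A) = 37*A²
(I(50) - 2699)/(-2660 + √(1420 + 342)) = (37*50² - 2699)/(-2660 + √(1420 + 342)) = (37*2500 - 2699)/(-2660 + √1762) = (92500 - 2699)/(-2660 + √1762) = 89801/(-2660 + √1762)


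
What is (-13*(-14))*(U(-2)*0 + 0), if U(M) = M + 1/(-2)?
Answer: 0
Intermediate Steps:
U(M) = -½ + M (U(M) = M - ½ = -½ + M)
(-13*(-14))*(U(-2)*0 + 0) = (-13*(-14))*((-½ - 2)*0 + 0) = 182*(-5/2*0 + 0) = 182*(0 + 0) = 182*0 = 0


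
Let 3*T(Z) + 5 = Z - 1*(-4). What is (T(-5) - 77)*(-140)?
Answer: 11060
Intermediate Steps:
T(Z) = -1/3 + Z/3 (T(Z) = -5/3 + (Z - 1*(-4))/3 = -5/3 + (Z + 4)/3 = -5/3 + (4 + Z)/3 = -5/3 + (4/3 + Z/3) = -1/3 + Z/3)
(T(-5) - 77)*(-140) = ((-1/3 + (1/3)*(-5)) - 77)*(-140) = ((-1/3 - 5/3) - 77)*(-140) = (-2 - 77)*(-140) = -79*(-140) = 11060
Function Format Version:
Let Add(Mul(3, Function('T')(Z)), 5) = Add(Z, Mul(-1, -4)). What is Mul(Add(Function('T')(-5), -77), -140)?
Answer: 11060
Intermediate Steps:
Function('T')(Z) = Add(Rational(-1, 3), Mul(Rational(1, 3), Z)) (Function('T')(Z) = Add(Rational(-5, 3), Mul(Rational(1, 3), Add(Z, Mul(-1, -4)))) = Add(Rational(-5, 3), Mul(Rational(1, 3), Add(Z, 4))) = Add(Rational(-5, 3), Mul(Rational(1, 3), Add(4, Z))) = Add(Rational(-5, 3), Add(Rational(4, 3), Mul(Rational(1, 3), Z))) = Add(Rational(-1, 3), Mul(Rational(1, 3), Z)))
Mul(Add(Function('T')(-5), -77), -140) = Mul(Add(Add(Rational(-1, 3), Mul(Rational(1, 3), -5)), -77), -140) = Mul(Add(Add(Rational(-1, 3), Rational(-5, 3)), -77), -140) = Mul(Add(-2, -77), -140) = Mul(-79, -140) = 11060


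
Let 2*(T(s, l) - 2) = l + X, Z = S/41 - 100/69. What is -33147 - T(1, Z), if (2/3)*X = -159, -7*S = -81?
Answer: -2616306335/79212 ≈ -33029.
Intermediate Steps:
S = 81/7 (S = -1/7*(-81) = 81/7 ≈ 11.571)
X = -477/2 (X = (3/2)*(-159) = -477/2 ≈ -238.50)
Z = -23111/19803 (Z = (81/7)/41 - 100/69 = (81/7)*(1/41) - 100*1/69 = 81/287 - 100/69 = -23111/19803 ≈ -1.1670)
T(s, l) = -469/4 + l/2 (T(s, l) = 2 + (l - 477/2)/2 = 2 + (-477/2 + l)/2 = 2 + (-477/4 + l/2) = -469/4 + l/2)
-33147 - T(1, Z) = -33147 - (-469/4 + (1/2)*(-23111/19803)) = -33147 - (-469/4 - 23111/39606) = -33147 - 1*(-9333829/79212) = -33147 + 9333829/79212 = -2616306335/79212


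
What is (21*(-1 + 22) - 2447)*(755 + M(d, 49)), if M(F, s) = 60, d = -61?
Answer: -1634890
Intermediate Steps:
(21*(-1 + 22) - 2447)*(755 + M(d, 49)) = (21*(-1 + 22) - 2447)*(755 + 60) = (21*21 - 2447)*815 = (441 - 2447)*815 = -2006*815 = -1634890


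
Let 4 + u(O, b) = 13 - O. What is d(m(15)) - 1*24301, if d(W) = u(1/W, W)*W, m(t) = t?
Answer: -24167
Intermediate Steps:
u(O, b) = 9 - O (u(O, b) = -4 + (13 - O) = 9 - O)
d(W) = W*(9 - 1/W) (d(W) = (9 - 1/W)*W = W*(9 - 1/W))
d(m(15)) - 1*24301 = (-1 + 9*15) - 1*24301 = (-1 + 135) - 24301 = 134 - 24301 = -24167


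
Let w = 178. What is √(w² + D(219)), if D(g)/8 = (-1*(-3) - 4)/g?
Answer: 2*√379898643/219 ≈ 178.00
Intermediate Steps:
D(g) = -8/g (D(g) = 8*((-1*(-3) - 4)/g) = 8*((3 - 4)/g) = 8*(-1/g) = -8/g)
√(w² + D(219)) = √(178² - 8/219) = √(31684 - 8*1/219) = √(31684 - 8/219) = √(6938788/219) = 2*√379898643/219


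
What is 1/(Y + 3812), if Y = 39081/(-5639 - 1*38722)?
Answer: 14787/56355017 ≈ 0.00026239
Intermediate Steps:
Y = -13027/14787 (Y = 39081/(-5639 - 38722) = 39081/(-44361) = 39081*(-1/44361) = -13027/14787 ≈ -0.88098)
1/(Y + 3812) = 1/(-13027/14787 + 3812) = 1/(56355017/14787) = 14787/56355017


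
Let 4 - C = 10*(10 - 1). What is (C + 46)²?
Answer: 1600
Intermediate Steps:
C = -86 (C = 4 - 10*(10 - 1) = 4 - 10*9 = 4 - 1*90 = 4 - 90 = -86)
(C + 46)² = (-86 + 46)² = (-40)² = 1600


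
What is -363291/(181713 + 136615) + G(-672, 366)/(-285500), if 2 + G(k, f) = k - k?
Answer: -25929735961/22720661000 ≈ -1.1412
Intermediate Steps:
G(k, f) = -2 (G(k, f) = -2 + (k - k) = -2 + 0 = -2)
-363291/(181713 + 136615) + G(-672, 366)/(-285500) = -363291/(181713 + 136615) - 2/(-285500) = -363291/318328 - 2*(-1/285500) = -363291*1/318328 + 1/142750 = -363291/318328 + 1/142750 = -25929735961/22720661000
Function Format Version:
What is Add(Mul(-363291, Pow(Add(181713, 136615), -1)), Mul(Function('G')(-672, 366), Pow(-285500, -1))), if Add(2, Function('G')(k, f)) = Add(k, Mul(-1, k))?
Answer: Rational(-25929735961, 22720661000) ≈ -1.1412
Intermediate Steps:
Function('G')(k, f) = -2 (Function('G')(k, f) = Add(-2, Add(k, Mul(-1, k))) = Add(-2, 0) = -2)
Add(Mul(-363291, Pow(Add(181713, 136615), -1)), Mul(Function('G')(-672, 366), Pow(-285500, -1))) = Add(Mul(-363291, Pow(Add(181713, 136615), -1)), Mul(-2, Pow(-285500, -1))) = Add(Mul(-363291, Pow(318328, -1)), Mul(-2, Rational(-1, 285500))) = Add(Mul(-363291, Rational(1, 318328)), Rational(1, 142750)) = Add(Rational(-363291, 318328), Rational(1, 142750)) = Rational(-25929735961, 22720661000)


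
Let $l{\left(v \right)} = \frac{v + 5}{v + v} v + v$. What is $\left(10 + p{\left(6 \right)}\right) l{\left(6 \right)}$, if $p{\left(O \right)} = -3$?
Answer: $\frac{161}{2} \approx 80.5$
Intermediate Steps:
$l{\left(v \right)} = \frac{5}{2} + \frac{3 v}{2}$ ($l{\left(v \right)} = \frac{5 + v}{2 v} v + v = \left(\frac{5}{2} + \frac{v}{2}\right) + v = \frac{5}{2} + \frac{3 v}{2}$)
$\left(10 + p{\left(6 \right)}\right) l{\left(6 \right)} = \left(10 - 3\right) \left(\frac{5}{2} + \frac{3}{2} \cdot 6\right) = 7 \left(\frac{5}{2} + 9\right) = 7 \cdot \frac{23}{2} = \frac{161}{2}$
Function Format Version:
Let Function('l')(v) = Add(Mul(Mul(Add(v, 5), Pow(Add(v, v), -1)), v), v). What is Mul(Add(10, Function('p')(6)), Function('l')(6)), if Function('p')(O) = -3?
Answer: Rational(161, 2) ≈ 80.500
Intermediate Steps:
Function('l')(v) = Add(Rational(5, 2), Mul(Rational(3, 2), v)) (Function('l')(v) = Add(Mul(Mul(Add(5, v), Pow(Mul(2, v), -1)), v), v) = Add(Mul(Mul(Add(5, v), Mul(Rational(1, 2), Pow(v, -1))), v), v) = Add(Mul(Mul(Rational(1, 2), Pow(v, -1), Add(5, v)), v), v) = Add(Add(Rational(5, 2), Mul(Rational(1, 2), v)), v) = Add(Rational(5, 2), Mul(Rational(3, 2), v)))
Mul(Add(10, Function('p')(6)), Function('l')(6)) = Mul(Add(10, -3), Add(Rational(5, 2), Mul(Rational(3, 2), 6))) = Mul(7, Add(Rational(5, 2), 9)) = Mul(7, Rational(23, 2)) = Rational(161, 2)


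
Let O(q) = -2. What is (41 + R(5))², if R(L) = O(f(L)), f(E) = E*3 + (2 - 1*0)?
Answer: 1521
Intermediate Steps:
f(E) = 2 + 3*E (f(E) = 3*E + (2 + 0) = 3*E + 2 = 2 + 3*E)
R(L) = -2
(41 + R(5))² = (41 - 2)² = 39² = 1521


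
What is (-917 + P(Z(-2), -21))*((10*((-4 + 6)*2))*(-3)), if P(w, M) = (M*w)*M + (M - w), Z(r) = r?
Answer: 218160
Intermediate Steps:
P(w, M) = M - w + w*M² (P(w, M) = w*M² + (M - w) = M - w + w*M²)
(-917 + P(Z(-2), -21))*((10*((-4 + 6)*2))*(-3)) = (-917 + (-21 - 1*(-2) - 2*(-21)²))*((10*((-4 + 6)*2))*(-3)) = (-917 + (-21 + 2 - 2*441))*((10*(2*2))*(-3)) = (-917 + (-21 + 2 - 882))*((10*4)*(-3)) = (-917 - 901)*(40*(-3)) = -1818*(-120) = 218160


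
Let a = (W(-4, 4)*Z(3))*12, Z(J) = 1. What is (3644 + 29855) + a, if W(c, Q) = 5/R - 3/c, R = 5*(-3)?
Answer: 33504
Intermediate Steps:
R = -15
W(c, Q) = -⅓ - 3/c (W(c, Q) = 5/(-15) - 3/c = 5*(-1/15) - 3/c = -⅓ - 3/c)
a = 5 (a = (((⅓)*(-9 - 1*(-4))/(-4))*1)*12 = (((⅓)*(-¼)*(-9 + 4))*1)*12 = (((⅓)*(-¼)*(-5))*1)*12 = ((5/12)*1)*12 = (5/12)*12 = 5)
(3644 + 29855) + a = (3644 + 29855) + 5 = 33499 + 5 = 33504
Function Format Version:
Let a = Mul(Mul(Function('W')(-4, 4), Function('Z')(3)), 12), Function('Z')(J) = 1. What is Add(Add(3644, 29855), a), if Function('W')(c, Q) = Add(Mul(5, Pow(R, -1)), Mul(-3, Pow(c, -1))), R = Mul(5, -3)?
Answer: 33504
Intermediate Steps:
R = -15
Function('W')(c, Q) = Add(Rational(-1, 3), Mul(-3, Pow(c, -1))) (Function('W')(c, Q) = Add(Mul(5, Pow(-15, -1)), Mul(-3, Pow(c, -1))) = Add(Mul(5, Rational(-1, 15)), Mul(-3, Pow(c, -1))) = Add(Rational(-1, 3), Mul(-3, Pow(c, -1))))
a = 5 (a = Mul(Mul(Mul(Rational(1, 3), Pow(-4, -1), Add(-9, Mul(-1, -4))), 1), 12) = Mul(Mul(Mul(Rational(1, 3), Rational(-1, 4), Add(-9, 4)), 1), 12) = Mul(Mul(Mul(Rational(1, 3), Rational(-1, 4), -5), 1), 12) = Mul(Mul(Rational(5, 12), 1), 12) = Mul(Rational(5, 12), 12) = 5)
Add(Add(3644, 29855), a) = Add(Add(3644, 29855), 5) = Add(33499, 5) = 33504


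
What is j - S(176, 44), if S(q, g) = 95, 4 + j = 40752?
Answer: 40653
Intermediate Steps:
j = 40748 (j = -4 + 40752 = 40748)
j - S(176, 44) = 40748 - 1*95 = 40748 - 95 = 40653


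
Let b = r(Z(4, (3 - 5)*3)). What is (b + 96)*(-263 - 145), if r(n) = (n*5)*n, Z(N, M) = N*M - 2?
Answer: -1418208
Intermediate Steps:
Z(N, M) = -2 + M*N (Z(N, M) = M*N - 2 = -2 + M*N)
r(n) = 5*n² (r(n) = (5*n)*n = 5*n²)
b = 3380 (b = 5*(-2 + ((3 - 5)*3)*4)² = 5*(-2 - 2*3*4)² = 5*(-2 - 6*4)² = 5*(-2 - 24)² = 5*(-26)² = 5*676 = 3380)
(b + 96)*(-263 - 145) = (3380 + 96)*(-263 - 145) = 3476*(-408) = -1418208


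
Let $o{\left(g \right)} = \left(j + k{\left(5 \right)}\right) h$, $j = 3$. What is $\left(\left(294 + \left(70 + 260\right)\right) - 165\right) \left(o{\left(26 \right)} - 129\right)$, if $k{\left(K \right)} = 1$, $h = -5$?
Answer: $-68391$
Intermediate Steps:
$o{\left(g \right)} = -20$ ($o{\left(g \right)} = \left(3 + 1\right) \left(-5\right) = 4 \left(-5\right) = -20$)
$\left(\left(294 + \left(70 + 260\right)\right) - 165\right) \left(o{\left(26 \right)} - 129\right) = \left(\left(294 + \left(70 + 260\right)\right) - 165\right) \left(-20 - 129\right) = \left(\left(294 + 330\right) - 165\right) \left(-149\right) = \left(624 - 165\right) \left(-149\right) = 459 \left(-149\right) = -68391$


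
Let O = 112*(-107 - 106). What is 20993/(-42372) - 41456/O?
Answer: 26161763/21058884 ≈ 1.2423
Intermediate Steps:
O = -23856 (O = 112*(-213) = -23856)
20993/(-42372) - 41456/O = 20993/(-42372) - 41456/(-23856) = 20993*(-1/42372) - 41456*(-1/23856) = -20993/42372 + 2591/1491 = 26161763/21058884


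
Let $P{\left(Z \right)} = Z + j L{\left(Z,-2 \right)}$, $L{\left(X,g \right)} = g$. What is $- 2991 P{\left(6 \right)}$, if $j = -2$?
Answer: $-29910$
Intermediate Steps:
$P{\left(Z \right)} = 4 + Z$ ($P{\left(Z \right)} = Z - -4 = Z + 4 = 4 + Z$)
$- 2991 P{\left(6 \right)} = - 2991 \left(4 + 6\right) = \left(-2991\right) 10 = -29910$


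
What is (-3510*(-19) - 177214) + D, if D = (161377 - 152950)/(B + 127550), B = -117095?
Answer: -385173331/3485 ≈ -1.1052e+5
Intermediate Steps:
D = 2809/3485 (D = (161377 - 152950)/(-117095 + 127550) = 8427/10455 = 8427*(1/10455) = 2809/3485 ≈ 0.80603)
(-3510*(-19) - 177214) + D = (-3510*(-19) - 177214) + 2809/3485 = (66690 - 177214) + 2809/3485 = -110524 + 2809/3485 = -385173331/3485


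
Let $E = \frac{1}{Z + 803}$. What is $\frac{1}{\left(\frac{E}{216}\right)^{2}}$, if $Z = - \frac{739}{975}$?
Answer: $\frac{3171648641681664}{105625} \approx 3.0027 \cdot 10^{10}$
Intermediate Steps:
$Z = - \frac{739}{975}$ ($Z = \left(-739\right) \frac{1}{975} = - \frac{739}{975} \approx -0.75795$)
$E = \frac{975}{782186}$ ($E = \frac{1}{- \frac{739}{975} + 803} = \frac{1}{\frac{782186}{975}} = \frac{975}{782186} \approx 0.0012465$)
$\frac{1}{\left(\frac{E}{216}\right)^{2}} = \frac{1}{\left(\frac{975}{782186 \cdot 216}\right)^{2}} = \frac{1}{\left(\frac{975}{782186} \cdot \frac{1}{216}\right)^{2}} = \frac{1}{\left(\frac{325}{56317392}\right)^{2}} = \frac{1}{\frac{105625}{3171648641681664}} = \frac{3171648641681664}{105625}$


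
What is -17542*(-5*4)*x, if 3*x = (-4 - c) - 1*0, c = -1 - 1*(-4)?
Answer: -2455880/3 ≈ -8.1863e+5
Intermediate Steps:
c = 3 (c = -1 + 4 = 3)
x = -7/3 (x = ((-4 - 1*3) - 1*0)/3 = ((-4 - 3) + 0)/3 = (-7 + 0)/3 = (1/3)*(-7) = -7/3 ≈ -2.3333)
-17542*(-5*4)*x = -17542*(-5*4)*(-7)/3 = -(-350840)*(-7)/3 = -17542*140/3 = -2455880/3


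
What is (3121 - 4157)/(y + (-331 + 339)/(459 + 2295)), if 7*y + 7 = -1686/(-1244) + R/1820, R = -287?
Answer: 807468283440/643798157 ≈ 1254.2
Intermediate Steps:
y = -469181/566020 (y = -1 + (-1686/(-1244) - 287/1820)/7 = -1 + (-1686*(-1/1244) - 287*1/1820)/7 = -1 + (843/622 - 41/260)/7 = -1 + (⅐)*(96839/80860) = -1 + 96839/566020 = -469181/566020 ≈ -0.82891)
(3121 - 4157)/(y + (-331 + 339)/(459 + 2295)) = (3121 - 4157)/(-469181/566020 + (-331 + 339)/(459 + 2295)) = -1036/(-469181/566020 + 8/2754) = -1036/(-469181/566020 + 8*(1/2754)) = -1036/(-469181/566020 + 4/1377) = -1036/(-643798157/779409540) = -1036*(-779409540/643798157) = 807468283440/643798157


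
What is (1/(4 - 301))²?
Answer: 1/88209 ≈ 1.1337e-5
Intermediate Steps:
(1/(4 - 301))² = (1/(-297))² = (-1/297)² = 1/88209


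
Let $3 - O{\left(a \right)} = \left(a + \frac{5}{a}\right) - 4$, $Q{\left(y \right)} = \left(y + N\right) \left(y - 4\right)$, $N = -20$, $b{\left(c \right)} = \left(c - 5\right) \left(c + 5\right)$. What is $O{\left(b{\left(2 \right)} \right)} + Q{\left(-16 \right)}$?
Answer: $\frac{15713}{21} \approx 748.24$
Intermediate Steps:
$b{\left(c \right)} = \left(-5 + c\right) \left(5 + c\right)$
$Q{\left(y \right)} = \left(-20 + y\right) \left(-4 + y\right)$ ($Q{\left(y \right)} = \left(y - 20\right) \left(y - 4\right) = \left(-20 + y\right) \left(-4 + y\right)$)
$O{\left(a \right)} = 7 - a - \frac{5}{a}$ ($O{\left(a \right)} = 3 - \left(\left(a + \frac{5}{a}\right) - 4\right) = 3 - \left(-4 + a + \frac{5}{a}\right) = 7 - a - \frac{5}{a}$)
$O{\left(b{\left(2 \right)} \right)} + Q{\left(-16 \right)} = \left(7 - \left(-25 + 2^{2}\right) - \frac{5}{-25 + 2^{2}}\right) + \left(80 + \left(-16\right)^{2} - -384\right) = \left(7 - \left(-25 + 4\right) - \frac{5}{-25 + 4}\right) + \left(80 + 256 + 384\right) = \left(7 - -21 - \frac{5}{-21}\right) + 720 = \left(7 + 21 - - \frac{5}{21}\right) + 720 = \left(7 + 21 + \frac{5}{21}\right) + 720 = \frac{593}{21} + 720 = \frac{15713}{21}$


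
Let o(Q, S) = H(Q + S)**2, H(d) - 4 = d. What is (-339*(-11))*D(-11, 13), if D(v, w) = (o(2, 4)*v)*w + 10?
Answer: -53287410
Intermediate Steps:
H(d) = 4 + d
o(Q, S) = (4 + Q + S)**2 (o(Q, S) = (4 + (Q + S))**2 = (4 + Q + S)**2)
D(v, w) = 10 + 100*v*w (D(v, w) = ((4 + 2 + 4)**2*v)*w + 10 = (10**2*v)*w + 10 = (100*v)*w + 10 = 100*v*w + 10 = 10 + 100*v*w)
(-339*(-11))*D(-11, 13) = (-339*(-11))*(10 + 100*(-11)*13) = 3729*(10 - 14300) = 3729*(-14290) = -53287410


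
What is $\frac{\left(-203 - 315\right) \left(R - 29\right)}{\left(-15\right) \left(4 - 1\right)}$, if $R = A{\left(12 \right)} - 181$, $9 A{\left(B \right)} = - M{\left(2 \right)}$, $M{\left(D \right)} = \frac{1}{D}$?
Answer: $- \frac{979279}{405} \approx -2418.0$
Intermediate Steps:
$A{\left(B \right)} = - \frac{1}{18}$ ($A{\left(B \right)} = \frac{\left(-1\right) \frac{1}{2}}{9} = \frac{1}{9} \left(- \frac{1}{2}\right) = - \frac{1}{18}$)
$R = - \frac{3259}{18}$ ($R = - \frac{1}{18} - 181 = - \frac{3259}{18} \approx -181.06$)
$\frac{\left(-203 - 315\right) \left(R - 29\right)}{\left(-15\right) \left(4 - 1\right)} = \frac{\left(-203 - 315\right) \left(- \frac{3259}{18} - 29\right)}{\left(-15\right) \left(4 - 1\right)} = \frac{\left(-518\right) \left(- \frac{3781}{18}\right)}{\left(-15\right) 3} = \frac{979279}{9 \left(-45\right)} = \frac{979279}{9} \left(- \frac{1}{45}\right) = - \frac{979279}{405}$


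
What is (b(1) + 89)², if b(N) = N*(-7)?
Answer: 6724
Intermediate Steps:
b(N) = -7*N
(b(1) + 89)² = (-7*1 + 89)² = (-7 + 89)² = 82² = 6724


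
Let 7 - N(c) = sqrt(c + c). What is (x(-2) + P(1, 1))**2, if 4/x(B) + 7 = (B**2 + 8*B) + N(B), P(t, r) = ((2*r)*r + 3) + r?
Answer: 44096/1369 + 840*I/1369 ≈ 32.21 + 0.61359*I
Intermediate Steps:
N(c) = 7 - sqrt(2)*sqrt(c) (N(c) = 7 - sqrt(c + c) = 7 - sqrt(2*c) = 7 - sqrt(2)*sqrt(c))
P(t, r) = 3 + r + 2*r**2 (P(t, r) = (2*r**2 + 3) + r = (3 + 2*r**2) + r = 3 + r + 2*r**2)
x(B) = 4/(B**2 + 8*B - sqrt(2)*sqrt(B)) (x(B) = 4/(-7 + ((B**2 + 8*B) + (7 - sqrt(2)*sqrt(B)))) = 4/(-7 + (7 + B**2 + 8*B - sqrt(2)*sqrt(B))) = 4/(B**2 + 8*B - sqrt(2)*sqrt(B)))
(x(-2) + P(1, 1))**2 = (4/((-2)**2 + 8*(-2) - sqrt(2)*sqrt(-2)) + (3 + 1 + 2*1**2))**2 = (4/(4 - 16 - sqrt(2)*I*sqrt(2)) + (3 + 1 + 2*1))**2 = (4/(4 - 16 - 2*I) + (3 + 1 + 2))**2 = (4/(-12 - 2*I) + 6)**2 = (4*((-12 + 2*I)/148) + 6)**2 = ((-12 + 2*I)/37 + 6)**2 = (6 + (-12 + 2*I)/37)**2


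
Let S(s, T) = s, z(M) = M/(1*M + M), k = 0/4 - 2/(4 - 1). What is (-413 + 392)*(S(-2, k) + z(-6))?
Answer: 63/2 ≈ 31.500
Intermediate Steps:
k = -2/3 (k = 0*(1/4) - 2/3 = 0 - 2*1/3 = 0 - 2/3 = -2/3 ≈ -0.66667)
z(M) = 1/2 (z(M) = M/(M + M) = M/((2*M)) = M*(1/(2*M)) = 1/2)
(-413 + 392)*(S(-2, k) + z(-6)) = (-413 + 392)*(-2 + 1/2) = -21*(-3/2) = 63/2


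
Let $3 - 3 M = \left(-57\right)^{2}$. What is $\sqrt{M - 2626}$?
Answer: $6 i \sqrt{103} \approx 60.893 i$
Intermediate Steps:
$M = -1082$ ($M = 1 - \frac{\left(-57\right)^{2}}{3} = 1 - 1083 = -1082$)
$\sqrt{M - 2626} = \sqrt{-1082 - 2626} = \sqrt{-3708} = 6 i \sqrt{103}$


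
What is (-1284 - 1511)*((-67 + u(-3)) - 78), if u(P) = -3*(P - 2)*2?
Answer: 321425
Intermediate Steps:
u(P) = 12 - 6*P (u(P) = -3*(-2 + P)*2 = (6 - 3*P)*2 = 12 - 6*P)
(-1284 - 1511)*((-67 + u(-3)) - 78) = (-1284 - 1511)*((-67 + (12 - 6*(-3))) - 78) = -2795*((-67 + (12 + 18)) - 78) = -2795*((-67 + 30) - 78) = -2795*(-37 - 78) = -2795*(-115) = 321425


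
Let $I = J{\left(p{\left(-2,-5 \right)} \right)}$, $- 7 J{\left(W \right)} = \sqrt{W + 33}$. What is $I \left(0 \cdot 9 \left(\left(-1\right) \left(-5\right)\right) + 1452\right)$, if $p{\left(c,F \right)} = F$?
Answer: $- \frac{2904 \sqrt{7}}{7} \approx -1097.6$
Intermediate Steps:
$J{\left(W \right)} = - \frac{\sqrt{33 + W}}{7}$ ($J{\left(W \right)} = - \frac{\sqrt{W + 33}}{7} = - \frac{\sqrt{33 + W}}{7}$)
$I = - \frac{2 \sqrt{7}}{7}$ ($I = - \frac{\sqrt{33 - 5}}{7} = - \frac{\sqrt{28}}{7} = - \frac{2 \sqrt{7}}{7} \approx -0.75593$)
$I \left(0 \cdot 9 \left(\left(-1\right) \left(-5\right)\right) + 1452\right) = - \frac{2 \sqrt{7}}{7} \left(0 \cdot 9 \left(\left(-1\right) \left(-5\right)\right) + 1452\right) = - \frac{2 \sqrt{7}}{7} \left(0 \cdot 5 + 1452\right) = - \frac{2 \sqrt{7}}{7} \left(0 + 1452\right) = - \frac{2 \sqrt{7}}{7} \cdot 1452 = - \frac{2904 \sqrt{7}}{7}$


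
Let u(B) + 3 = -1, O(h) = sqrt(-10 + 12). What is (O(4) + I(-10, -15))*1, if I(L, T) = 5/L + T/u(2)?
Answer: 13/4 + sqrt(2) ≈ 4.6642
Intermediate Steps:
O(h) = sqrt(2)
u(B) = -4 (u(B) = -3 - 1 = -4)
I(L, T) = 5/L - T/4 (I(L, T) = 5/L + T/(-4) = 5/L + T*(-1/4) = 5/L - T/4)
(O(4) + I(-10, -15))*1 = (sqrt(2) + (5/(-10) - 1/4*(-15)))*1 = (sqrt(2) + (5*(-1/10) + 15/4))*1 = (sqrt(2) + (-1/2 + 15/4))*1 = (sqrt(2) + 13/4)*1 = (13/4 + sqrt(2))*1 = 13/4 + sqrt(2)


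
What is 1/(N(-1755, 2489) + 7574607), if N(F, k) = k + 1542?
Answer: 1/7578638 ≈ 1.3195e-7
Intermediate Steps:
N(F, k) = 1542 + k
1/(N(-1755, 2489) + 7574607) = 1/((1542 + 2489) + 7574607) = 1/(4031 + 7574607) = 1/7578638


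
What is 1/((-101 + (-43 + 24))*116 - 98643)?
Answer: -1/112563 ≈ -8.8839e-6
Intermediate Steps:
1/((-101 + (-43 + 24))*116 - 98643) = 1/((-101 - 19)*116 - 98643) = 1/(-120*116 - 98643) = 1/(-13920 - 98643) = 1/(-112563) = -1/112563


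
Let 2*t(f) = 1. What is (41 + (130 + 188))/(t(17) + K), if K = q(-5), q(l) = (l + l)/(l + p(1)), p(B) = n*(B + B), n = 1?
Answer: 2154/23 ≈ 93.652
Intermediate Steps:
t(f) = 1/2 (t(f) = (1/2)*1 = 1/2)
p(B) = 2*B (p(B) = 1*(B + B) = 1*(2*B) = 2*B)
q(l) = 2*l/(2 + l) (q(l) = (l + l)/(l + 2*1) = (2*l)/(l + 2) = (2*l)/(2 + l) = 2*l/(2 + l))
K = 10/3 (K = 2*(-5)/(2 - 5) = 2*(-5)/(-3) = 2*(-5)*(-1/3) = 10/3 ≈ 3.3333)
(41 + (130 + 188))/(t(17) + K) = (41 + (130 + 188))/(1/2 + 10/3) = (41 + 318)/(23/6) = 359*(6/23) = 2154/23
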